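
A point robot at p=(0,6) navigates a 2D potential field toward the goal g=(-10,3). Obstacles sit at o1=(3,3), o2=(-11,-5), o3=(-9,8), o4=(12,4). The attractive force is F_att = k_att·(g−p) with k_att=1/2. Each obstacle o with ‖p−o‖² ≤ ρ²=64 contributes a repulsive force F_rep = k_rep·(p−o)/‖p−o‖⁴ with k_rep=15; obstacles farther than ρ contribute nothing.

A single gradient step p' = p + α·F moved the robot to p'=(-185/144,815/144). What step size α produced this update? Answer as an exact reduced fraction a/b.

α = 1/4

F_att = 1/2·(g−p) = 1/2·(-10,-3) = (-5.0000,-1.5000)
o1: d²=18 ≤ ρ²=64; F_rep = 15·(-3,3)/18² = (-0.1389,0.1389)
o2: d²=242 > ρ²=64 → inactive
o3: d²=85 > ρ²=64 → inactive
o4: d²=148 > ρ²=64 → inactive
F = F_att + ΣF_rep = (-5.1389,-1.3611)
Δp = p'−p = (-1.2847,-0.3403); α = Δx/Fx = (-185/144) / (-185/36) = 1/4
check: Δy/Fy = (-49/144) / (-49/36) = 1/4 ✓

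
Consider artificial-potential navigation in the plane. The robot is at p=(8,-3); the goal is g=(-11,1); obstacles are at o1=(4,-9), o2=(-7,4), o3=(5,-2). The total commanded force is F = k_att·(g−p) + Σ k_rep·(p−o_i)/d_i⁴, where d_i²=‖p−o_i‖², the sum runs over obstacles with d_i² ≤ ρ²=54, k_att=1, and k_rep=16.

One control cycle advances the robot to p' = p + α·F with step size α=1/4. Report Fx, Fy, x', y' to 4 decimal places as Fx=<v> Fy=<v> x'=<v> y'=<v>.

Fx=-18.4963 Fy=3.8755 x'=3.3759 y'=-2.0311

F_att = 1·(g−p) = 1·(-19,4) = (-19.0000,4.0000)
o1: d²=52 ≤ ρ²=54; F_rep = 16·(4,6)/52² = (0.0237,0.0355)
o2: d²=274 > ρ²=54 → inactive
o3: d²=10 ≤ ρ²=54; F_rep = 16·(3,-1)/10² = (0.4800,-0.1600)
F = F_att + ΣF_rep = (-18.4963,3.8755)
p' = p + 1/4·F = (3.3759,-2.0311)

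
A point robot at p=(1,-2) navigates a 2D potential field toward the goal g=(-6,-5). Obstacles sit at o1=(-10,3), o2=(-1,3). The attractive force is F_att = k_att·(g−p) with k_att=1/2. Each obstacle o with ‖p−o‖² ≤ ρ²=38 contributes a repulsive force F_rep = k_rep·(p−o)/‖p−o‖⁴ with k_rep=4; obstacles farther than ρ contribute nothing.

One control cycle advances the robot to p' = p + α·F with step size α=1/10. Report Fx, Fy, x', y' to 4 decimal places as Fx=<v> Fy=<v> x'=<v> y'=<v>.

F_att = 1/2·(g−p) = 1/2·(-7,-3) = (-3.5000,-1.5000)
o1: d²=146 > ρ²=38 → inactive
o2: d²=29 ≤ ρ²=38; F_rep = 4·(2,-5)/29² = (0.0095,-0.0238)
F = F_att + ΣF_rep = (-3.4905,-1.5238)
p' = p + 1/10·F = (0.6510,-2.1524)

Fx=-3.4905 Fy=-1.5238 x'=0.6510 y'=-2.1524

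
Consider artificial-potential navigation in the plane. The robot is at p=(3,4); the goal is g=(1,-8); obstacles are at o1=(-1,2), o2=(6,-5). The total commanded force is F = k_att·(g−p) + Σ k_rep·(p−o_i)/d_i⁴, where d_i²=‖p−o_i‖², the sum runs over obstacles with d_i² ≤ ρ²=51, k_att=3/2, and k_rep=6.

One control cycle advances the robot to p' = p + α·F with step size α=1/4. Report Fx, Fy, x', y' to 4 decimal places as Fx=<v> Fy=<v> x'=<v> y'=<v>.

Fx=-2.9400 Fy=-17.9700 x'=2.2650 y'=-0.4925

F_att = 3/2·(g−p) = 3/2·(-2,-12) = (-3.0000,-18.0000)
o1: d²=20 ≤ ρ²=51; F_rep = 6·(4,2)/20² = (0.0600,0.0300)
o2: d²=90 > ρ²=51 → inactive
F = F_att + ΣF_rep = (-2.9400,-17.9700)
p' = p + 1/4·F = (2.2650,-0.4925)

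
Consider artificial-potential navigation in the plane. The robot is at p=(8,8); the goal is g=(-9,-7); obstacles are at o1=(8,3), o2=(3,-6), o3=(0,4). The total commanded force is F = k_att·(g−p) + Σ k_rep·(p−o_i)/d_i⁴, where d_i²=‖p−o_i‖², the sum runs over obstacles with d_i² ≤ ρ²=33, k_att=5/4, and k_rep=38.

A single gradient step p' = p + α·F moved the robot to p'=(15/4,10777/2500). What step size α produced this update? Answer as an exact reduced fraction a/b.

F_att = 5/4·(g−p) = 5/4·(-17,-15) = (-21.2500,-18.7500)
o1: d²=25 ≤ ρ²=33; F_rep = 38·(0,5)/25² = (0.0000,0.3040)
o2: d²=221 > ρ²=33 → inactive
o3: d²=80 > ρ²=33 → inactive
F = F_att + ΣF_rep = (-21.2500,-18.4460)
Δp = p'−p = (-4.2500,-3.6892); α = Δx/Fx = (-17/4) / (-85/4) = 1/5
check: Δy/Fy = (-9223/2500) / (-9223/500) = 1/5 ✓

α = 1/5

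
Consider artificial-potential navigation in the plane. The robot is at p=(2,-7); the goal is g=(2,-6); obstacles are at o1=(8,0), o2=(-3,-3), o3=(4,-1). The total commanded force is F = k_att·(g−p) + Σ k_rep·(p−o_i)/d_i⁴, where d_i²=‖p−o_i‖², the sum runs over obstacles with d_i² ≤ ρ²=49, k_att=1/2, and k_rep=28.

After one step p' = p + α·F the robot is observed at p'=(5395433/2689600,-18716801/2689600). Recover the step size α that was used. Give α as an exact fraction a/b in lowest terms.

F_att = 1/2·(g−p) = 1/2·(0,1) = (0.0000,0.5000)
o1: d²=85 > ρ²=49 → inactive
o2: d²=41 ≤ ρ²=49; F_rep = 28·(5,-4)/41² = (0.0833,-0.0666)
o3: d²=40 ≤ ρ²=49; F_rep = 28·(-2,-6)/40² = (-0.0350,-0.1050)
F = F_att + ΣF_rep = (0.0483,0.3284)
Δp = p'−p = (0.0060,0.0410); α = Δx/Fx = (16233/2689600) / (16233/336200) = 1/8
check: Δy/Fy = (110399/2689600) / (110399/336200) = 1/8 ✓

α = 1/8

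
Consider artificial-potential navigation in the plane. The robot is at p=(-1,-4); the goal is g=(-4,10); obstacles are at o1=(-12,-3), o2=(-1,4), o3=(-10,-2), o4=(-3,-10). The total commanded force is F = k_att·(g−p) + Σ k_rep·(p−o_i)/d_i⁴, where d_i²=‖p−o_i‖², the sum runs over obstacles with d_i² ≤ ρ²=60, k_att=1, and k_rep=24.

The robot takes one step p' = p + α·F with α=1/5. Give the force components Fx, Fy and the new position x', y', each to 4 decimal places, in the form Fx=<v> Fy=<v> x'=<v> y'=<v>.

F_att = 1·(g−p) = 1·(-3,14) = (-3.0000,14.0000)
o1: d²=122 > ρ²=60 → inactive
o2: d²=64 > ρ²=60 → inactive
o3: d²=85 > ρ²=60 → inactive
o4: d²=40 ≤ ρ²=60; F_rep = 24·(2,6)/40² = (0.0300,0.0900)
F = F_att + ΣF_rep = (-2.9700,14.0900)
p' = p + 1/5·F = (-1.5940,-1.1820)

Fx=-2.9700 Fy=14.0900 x'=-1.5940 y'=-1.1820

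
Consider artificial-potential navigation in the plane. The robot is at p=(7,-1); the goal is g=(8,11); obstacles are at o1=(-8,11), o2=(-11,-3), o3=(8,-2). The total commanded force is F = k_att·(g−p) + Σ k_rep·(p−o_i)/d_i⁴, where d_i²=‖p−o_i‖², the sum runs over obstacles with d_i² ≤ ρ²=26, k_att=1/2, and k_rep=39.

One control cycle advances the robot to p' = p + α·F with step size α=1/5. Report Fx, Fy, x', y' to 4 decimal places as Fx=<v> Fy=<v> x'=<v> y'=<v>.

F_att = 1/2·(g−p) = 1/2·(1,12) = (0.5000,6.0000)
o1: d²=369 > ρ²=26 → inactive
o2: d²=328 > ρ²=26 → inactive
o3: d²=2 ≤ ρ²=26; F_rep = 39·(-1,1)/2² = (-9.7500,9.7500)
F = F_att + ΣF_rep = (-9.2500,15.7500)
p' = p + 1/5·F = (5.1500,2.1500)

Fx=-9.2500 Fy=15.7500 x'=5.1500 y'=2.1500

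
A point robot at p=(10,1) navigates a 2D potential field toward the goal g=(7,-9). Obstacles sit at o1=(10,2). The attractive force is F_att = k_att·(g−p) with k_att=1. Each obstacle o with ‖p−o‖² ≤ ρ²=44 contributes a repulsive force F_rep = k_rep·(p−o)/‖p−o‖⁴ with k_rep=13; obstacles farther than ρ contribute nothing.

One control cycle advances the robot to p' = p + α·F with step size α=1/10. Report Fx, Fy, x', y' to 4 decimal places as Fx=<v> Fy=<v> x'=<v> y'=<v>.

Fx=-3.0000 Fy=-23.0000 x'=9.7000 y'=-1.3000

F_att = 1·(g−p) = 1·(-3,-10) = (-3.0000,-10.0000)
o1: d²=1 ≤ ρ²=44; F_rep = 13·(0,-1)/1² = (0.0000,-13.0000)
F = F_att + ΣF_rep = (-3.0000,-23.0000)
p' = p + 1/10·F = (9.7000,-1.3000)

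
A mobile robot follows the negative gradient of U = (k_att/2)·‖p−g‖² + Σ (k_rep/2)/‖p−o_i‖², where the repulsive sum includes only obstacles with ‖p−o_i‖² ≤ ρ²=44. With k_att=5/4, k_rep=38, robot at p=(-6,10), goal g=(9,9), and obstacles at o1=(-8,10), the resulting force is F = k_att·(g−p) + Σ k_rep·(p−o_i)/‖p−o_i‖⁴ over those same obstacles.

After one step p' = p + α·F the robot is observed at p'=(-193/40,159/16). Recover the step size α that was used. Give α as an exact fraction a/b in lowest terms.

F_att = 5/4·(g−p) = 5/4·(15,-1) = (18.7500,-1.2500)
o1: d²=4 ≤ ρ²=44; F_rep = 38·(2,0)/4² = (4.7500,0.0000)
F = F_att + ΣF_rep = (23.5000,-1.2500)
Δp = p'−p = (1.1750,-0.0625); α = Δx/Fx = (47/40) / (47/2) = 1/20
check: Δy/Fy = (-1/16) / (-5/4) = 1/20 ✓

α = 1/20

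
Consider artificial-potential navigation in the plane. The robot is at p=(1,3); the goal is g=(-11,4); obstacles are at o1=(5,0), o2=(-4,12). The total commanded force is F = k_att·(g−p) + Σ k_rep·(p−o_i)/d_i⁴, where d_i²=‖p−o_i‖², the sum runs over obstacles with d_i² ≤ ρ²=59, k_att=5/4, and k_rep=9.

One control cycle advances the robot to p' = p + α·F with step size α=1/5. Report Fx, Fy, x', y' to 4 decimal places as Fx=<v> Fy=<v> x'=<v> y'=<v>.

Fx=-15.0576 Fy=1.2932 x'=-2.0115 y'=3.2586

F_att = 5/4·(g−p) = 5/4·(-12,1) = (-15.0000,1.2500)
o1: d²=25 ≤ ρ²=59; F_rep = 9·(-4,3)/25² = (-0.0576,0.0432)
o2: d²=106 > ρ²=59 → inactive
F = F_att + ΣF_rep = (-15.0576,1.2932)
p' = p + 1/5·F = (-2.0115,3.2586)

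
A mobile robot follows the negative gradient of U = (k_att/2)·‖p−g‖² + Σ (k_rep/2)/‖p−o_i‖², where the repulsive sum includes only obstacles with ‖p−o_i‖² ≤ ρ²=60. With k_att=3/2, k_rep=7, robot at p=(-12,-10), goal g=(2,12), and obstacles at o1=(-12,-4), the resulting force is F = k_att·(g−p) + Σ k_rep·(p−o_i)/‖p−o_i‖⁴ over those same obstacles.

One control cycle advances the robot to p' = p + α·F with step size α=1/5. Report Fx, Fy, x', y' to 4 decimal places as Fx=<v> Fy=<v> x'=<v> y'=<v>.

Fx=21.0000 Fy=32.9676 x'=-7.8000 y'=-3.4065

F_att = 3/2·(g−p) = 3/2·(14,22) = (21.0000,33.0000)
o1: d²=36 ≤ ρ²=60; F_rep = 7·(0,-6)/36² = (0.0000,-0.0324)
F = F_att + ΣF_rep = (21.0000,32.9676)
p' = p + 1/5·F = (-7.8000,-3.4065)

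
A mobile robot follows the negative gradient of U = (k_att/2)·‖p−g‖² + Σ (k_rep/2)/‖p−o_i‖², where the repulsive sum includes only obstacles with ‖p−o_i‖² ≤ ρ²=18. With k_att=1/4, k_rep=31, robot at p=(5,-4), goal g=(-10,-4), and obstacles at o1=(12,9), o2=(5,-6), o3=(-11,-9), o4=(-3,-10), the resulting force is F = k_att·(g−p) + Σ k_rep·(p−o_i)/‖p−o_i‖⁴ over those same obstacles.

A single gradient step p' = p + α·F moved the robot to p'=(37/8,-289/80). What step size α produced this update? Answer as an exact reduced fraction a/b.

F_att = 1/4·(g−p) = 1/4·(-15,0) = (-3.7500,0.0000)
o1: d²=218 > ρ²=18 → inactive
o2: d²=4 ≤ ρ²=18; F_rep = 31·(0,2)/4² = (0.0000,3.8750)
o3: d²=281 > ρ²=18 → inactive
o4: d²=100 > ρ²=18 → inactive
F = F_att + ΣF_rep = (-3.7500,3.8750)
Δp = p'−p = (-0.3750,0.3875); α = Δx/Fx = (-3/8) / (-15/4) = 1/10
check: Δy/Fy = (31/80) / (31/8) = 1/10 ✓

α = 1/10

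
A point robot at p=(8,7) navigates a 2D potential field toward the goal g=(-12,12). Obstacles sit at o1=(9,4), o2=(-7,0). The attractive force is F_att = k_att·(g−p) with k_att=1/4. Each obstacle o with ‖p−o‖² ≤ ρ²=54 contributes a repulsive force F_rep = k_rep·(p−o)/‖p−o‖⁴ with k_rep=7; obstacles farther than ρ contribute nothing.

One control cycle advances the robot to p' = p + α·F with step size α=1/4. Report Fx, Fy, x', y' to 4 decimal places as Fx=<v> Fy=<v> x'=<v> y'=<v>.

Fx=-5.0700 Fy=1.4600 x'=6.7325 y'=7.3650

F_att = 1/4·(g−p) = 1/4·(-20,5) = (-5.0000,1.2500)
o1: d²=10 ≤ ρ²=54; F_rep = 7·(-1,3)/10² = (-0.0700,0.2100)
o2: d²=274 > ρ²=54 → inactive
F = F_att + ΣF_rep = (-5.0700,1.4600)
p' = p + 1/4·F = (6.7325,7.3650)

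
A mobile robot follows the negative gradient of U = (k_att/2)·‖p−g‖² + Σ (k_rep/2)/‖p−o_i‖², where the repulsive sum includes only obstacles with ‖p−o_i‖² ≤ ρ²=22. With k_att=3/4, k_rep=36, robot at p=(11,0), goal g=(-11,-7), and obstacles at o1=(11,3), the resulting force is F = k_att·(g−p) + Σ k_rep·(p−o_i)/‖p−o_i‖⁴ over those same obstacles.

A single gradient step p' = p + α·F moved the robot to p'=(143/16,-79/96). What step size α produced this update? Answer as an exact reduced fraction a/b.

α = 1/8

F_att = 3/4·(g−p) = 3/4·(-22,-7) = (-16.5000,-5.2500)
o1: d²=9 ≤ ρ²=22; F_rep = 36·(0,-3)/9² = (0.0000,-1.3333)
F = F_att + ΣF_rep = (-16.5000,-6.5833)
Δp = p'−p = (-2.0625,-0.8229); α = Δx/Fx = (-33/16) / (-33/2) = 1/8
check: Δy/Fy = (-79/96) / (-79/12) = 1/8 ✓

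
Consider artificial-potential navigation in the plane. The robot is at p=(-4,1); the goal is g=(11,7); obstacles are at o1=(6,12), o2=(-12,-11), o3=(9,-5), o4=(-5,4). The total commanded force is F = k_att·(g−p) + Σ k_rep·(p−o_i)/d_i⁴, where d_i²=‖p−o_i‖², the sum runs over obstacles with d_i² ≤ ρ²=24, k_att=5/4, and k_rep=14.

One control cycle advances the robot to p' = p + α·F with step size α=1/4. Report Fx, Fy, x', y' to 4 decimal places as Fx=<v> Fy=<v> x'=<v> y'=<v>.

F_att = 5/4·(g−p) = 5/4·(15,6) = (18.7500,7.5000)
o1: d²=221 > ρ²=24 → inactive
o2: d²=208 > ρ²=24 → inactive
o3: d²=205 > ρ²=24 → inactive
o4: d²=10 ≤ ρ²=24; F_rep = 14·(1,-3)/10² = (0.1400,-0.4200)
F = F_att + ΣF_rep = (18.8900,7.0800)
p' = p + 1/4·F = (0.7225,2.7700)

Fx=18.8900 Fy=7.0800 x'=0.7225 y'=2.7700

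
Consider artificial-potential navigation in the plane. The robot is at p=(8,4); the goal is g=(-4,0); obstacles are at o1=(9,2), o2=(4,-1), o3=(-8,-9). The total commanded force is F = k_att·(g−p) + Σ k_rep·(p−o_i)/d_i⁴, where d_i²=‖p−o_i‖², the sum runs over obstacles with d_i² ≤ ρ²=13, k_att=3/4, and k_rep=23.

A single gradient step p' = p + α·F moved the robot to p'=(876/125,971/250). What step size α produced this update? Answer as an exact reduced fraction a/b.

α = 1/10

F_att = 3/4·(g−p) = 3/4·(-12,-4) = (-9.0000,-3.0000)
o1: d²=5 ≤ ρ²=13; F_rep = 23·(-1,2)/5² = (-0.9200,1.8400)
o2: d²=41 > ρ²=13 → inactive
o3: d²=425 > ρ²=13 → inactive
F = F_att + ΣF_rep = (-9.9200,-1.1600)
Δp = p'−p = (-0.9920,-0.1160); α = Δx/Fx = (-124/125) / (-248/25) = 1/10
check: Δy/Fy = (-29/250) / (-29/25) = 1/10 ✓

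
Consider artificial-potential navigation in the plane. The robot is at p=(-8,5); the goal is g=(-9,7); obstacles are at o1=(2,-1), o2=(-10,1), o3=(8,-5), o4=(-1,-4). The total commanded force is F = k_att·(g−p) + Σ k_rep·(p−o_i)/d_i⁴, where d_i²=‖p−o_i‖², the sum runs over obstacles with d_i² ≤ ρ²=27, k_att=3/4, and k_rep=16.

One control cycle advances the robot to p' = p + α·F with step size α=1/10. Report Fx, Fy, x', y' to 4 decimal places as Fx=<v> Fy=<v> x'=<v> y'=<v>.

Fx=-0.6700 Fy=1.6600 x'=-8.0670 y'=5.1660

F_att = 3/4·(g−p) = 3/4·(-1,2) = (-0.7500,1.5000)
o1: d²=136 > ρ²=27 → inactive
o2: d²=20 ≤ ρ²=27; F_rep = 16·(2,4)/20² = (0.0800,0.1600)
o3: d²=356 > ρ²=27 → inactive
o4: d²=130 > ρ²=27 → inactive
F = F_att + ΣF_rep = (-0.6700,1.6600)
p' = p + 1/10·F = (-8.0670,5.1660)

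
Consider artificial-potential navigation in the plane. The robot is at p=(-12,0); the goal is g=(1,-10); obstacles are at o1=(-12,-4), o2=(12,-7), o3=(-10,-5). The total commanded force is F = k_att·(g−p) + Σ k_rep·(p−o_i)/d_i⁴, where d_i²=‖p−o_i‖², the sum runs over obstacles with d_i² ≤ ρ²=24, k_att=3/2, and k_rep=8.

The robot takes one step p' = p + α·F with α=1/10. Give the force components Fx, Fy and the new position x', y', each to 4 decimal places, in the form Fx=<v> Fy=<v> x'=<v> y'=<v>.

F_att = 3/2·(g−p) = 3/2·(13,-10) = (19.5000,-15.0000)
o1: d²=16 ≤ ρ²=24; F_rep = 8·(0,4)/16² = (0.0000,0.1250)
o2: d²=625 > ρ²=24 → inactive
o3: d²=29 > ρ²=24 → inactive
F = F_att + ΣF_rep = (19.5000,-14.8750)
p' = p + 1/10·F = (-10.0500,-1.4875)

Fx=19.5000 Fy=-14.8750 x'=-10.0500 y'=-1.4875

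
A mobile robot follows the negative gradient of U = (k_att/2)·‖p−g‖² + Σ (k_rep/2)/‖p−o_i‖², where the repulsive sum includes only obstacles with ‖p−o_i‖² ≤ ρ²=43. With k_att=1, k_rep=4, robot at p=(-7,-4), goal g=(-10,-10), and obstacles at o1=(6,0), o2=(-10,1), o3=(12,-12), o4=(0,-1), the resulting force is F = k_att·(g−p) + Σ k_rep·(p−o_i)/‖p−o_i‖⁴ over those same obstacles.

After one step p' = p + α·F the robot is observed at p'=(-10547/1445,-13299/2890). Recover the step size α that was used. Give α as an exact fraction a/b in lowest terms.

F_att = 1·(g−p) = 1·(-3,-6) = (-3.0000,-6.0000)
o1: d²=185 > ρ²=43 → inactive
o2: d²=34 ≤ ρ²=43; F_rep = 4·(3,-5)/34² = (0.0104,-0.0173)
o3: d²=425 > ρ²=43 → inactive
o4: d²=58 > ρ²=43 → inactive
F = F_att + ΣF_rep = (-2.9896,-6.0173)
Δp = p'−p = (-0.2990,-0.6017); α = Δx/Fx = (-432/1445) / (-864/289) = 1/10
check: Δy/Fy = (-1739/2890) / (-1739/289) = 1/10 ✓

α = 1/10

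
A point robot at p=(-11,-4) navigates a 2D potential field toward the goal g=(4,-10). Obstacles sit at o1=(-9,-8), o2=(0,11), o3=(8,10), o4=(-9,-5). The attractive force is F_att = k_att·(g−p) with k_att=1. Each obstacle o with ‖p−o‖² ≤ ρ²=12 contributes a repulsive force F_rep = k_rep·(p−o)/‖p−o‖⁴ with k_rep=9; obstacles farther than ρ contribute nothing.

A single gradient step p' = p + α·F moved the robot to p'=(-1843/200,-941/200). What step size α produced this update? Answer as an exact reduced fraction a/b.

α = 1/8

F_att = 1·(g−p) = 1·(15,-6) = (15.0000,-6.0000)
o1: d²=20 > ρ²=12 → inactive
o2: d²=346 > ρ²=12 → inactive
o3: d²=557 > ρ²=12 → inactive
o4: d²=5 ≤ ρ²=12; F_rep = 9·(-2,1)/5² = (-0.7200,0.3600)
F = F_att + ΣF_rep = (14.2800,-5.6400)
Δp = p'−p = (1.7850,-0.7050); α = Δx/Fx = (357/200) / (357/25) = 1/8
check: Δy/Fy = (-141/200) / (-141/25) = 1/8 ✓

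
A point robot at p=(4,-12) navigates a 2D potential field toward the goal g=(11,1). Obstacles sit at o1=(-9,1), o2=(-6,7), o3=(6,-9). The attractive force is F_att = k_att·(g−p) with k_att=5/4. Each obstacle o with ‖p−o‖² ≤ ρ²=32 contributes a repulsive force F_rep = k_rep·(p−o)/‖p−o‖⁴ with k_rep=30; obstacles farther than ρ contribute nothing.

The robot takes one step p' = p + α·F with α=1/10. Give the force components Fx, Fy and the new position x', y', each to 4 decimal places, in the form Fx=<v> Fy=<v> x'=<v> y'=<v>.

Fx=8.3950 Fy=15.7175 x'=4.8395 y'=-10.4283

F_att = 5/4·(g−p) = 5/4·(7,13) = (8.7500,16.2500)
o1: d²=338 > ρ²=32 → inactive
o2: d²=461 > ρ²=32 → inactive
o3: d²=13 ≤ ρ²=32; F_rep = 30·(-2,-3)/13² = (-0.3550,-0.5325)
F = F_att + ΣF_rep = (8.3950,15.7175)
p' = p + 1/10·F = (4.8395,-10.4283)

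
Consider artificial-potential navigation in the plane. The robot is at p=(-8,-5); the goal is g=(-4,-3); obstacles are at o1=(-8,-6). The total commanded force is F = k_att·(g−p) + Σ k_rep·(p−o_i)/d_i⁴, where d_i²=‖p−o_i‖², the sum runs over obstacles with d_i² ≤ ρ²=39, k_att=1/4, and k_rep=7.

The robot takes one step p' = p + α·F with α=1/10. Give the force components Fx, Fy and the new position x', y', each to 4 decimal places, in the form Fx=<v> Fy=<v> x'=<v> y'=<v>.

F_att = 1/4·(g−p) = 1/4·(4,2) = (1.0000,0.5000)
o1: d²=1 ≤ ρ²=39; F_rep = 7·(0,1)/1² = (0.0000,7.0000)
F = F_att + ΣF_rep = (1.0000,7.5000)
p' = p + 1/10·F = (-7.9000,-4.2500)

Fx=1.0000 Fy=7.5000 x'=-7.9000 y'=-4.2500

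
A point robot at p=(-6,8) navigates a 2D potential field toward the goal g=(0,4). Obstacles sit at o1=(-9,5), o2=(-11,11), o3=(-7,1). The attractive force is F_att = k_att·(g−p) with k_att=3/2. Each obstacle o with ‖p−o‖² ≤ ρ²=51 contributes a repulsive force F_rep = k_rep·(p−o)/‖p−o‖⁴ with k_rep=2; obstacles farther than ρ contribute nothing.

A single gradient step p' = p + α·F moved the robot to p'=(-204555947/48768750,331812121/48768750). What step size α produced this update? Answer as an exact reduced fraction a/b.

α = 1/5

F_att = 3/2·(g−p) = 3/2·(6,-4) = (9.0000,-6.0000)
o1: d²=18 ≤ ρ²=51; F_rep = 2·(3,3)/18² = (0.0185,0.0185)
o2: d²=34 ≤ ρ²=51; F_rep = 2·(5,-3)/34² = (0.0087,-0.0052)
o3: d²=50 ≤ ρ²=51; F_rep = 2·(1,7)/50² = (0.0008,0.0056)
F = F_att + ΣF_rep = (9.0280,-5.9811)
Δp = p'−p = (1.8056,-1.1962); α = Δx/Fx = (88056553/48768750) / (88056553/9753750) = 1/5
check: Δy/Fy = (-58337879/48768750) / (-58337879/9753750) = 1/5 ✓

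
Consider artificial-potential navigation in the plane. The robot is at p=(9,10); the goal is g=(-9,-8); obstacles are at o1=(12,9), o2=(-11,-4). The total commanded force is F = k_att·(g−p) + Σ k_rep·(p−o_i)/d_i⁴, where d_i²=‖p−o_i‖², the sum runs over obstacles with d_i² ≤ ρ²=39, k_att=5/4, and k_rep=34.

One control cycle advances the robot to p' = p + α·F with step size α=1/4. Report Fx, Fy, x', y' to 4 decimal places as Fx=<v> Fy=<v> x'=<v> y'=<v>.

F_att = 5/4·(g−p) = 5/4·(-18,-18) = (-22.5000,-22.5000)
o1: d²=10 ≤ ρ²=39; F_rep = 34·(-3,1)/10² = (-1.0200,0.3400)
o2: d²=596 > ρ²=39 → inactive
F = F_att + ΣF_rep = (-23.5200,-22.1600)
p' = p + 1/4·F = (3.1200,4.4600)

Fx=-23.5200 Fy=-22.1600 x'=3.1200 y'=4.4600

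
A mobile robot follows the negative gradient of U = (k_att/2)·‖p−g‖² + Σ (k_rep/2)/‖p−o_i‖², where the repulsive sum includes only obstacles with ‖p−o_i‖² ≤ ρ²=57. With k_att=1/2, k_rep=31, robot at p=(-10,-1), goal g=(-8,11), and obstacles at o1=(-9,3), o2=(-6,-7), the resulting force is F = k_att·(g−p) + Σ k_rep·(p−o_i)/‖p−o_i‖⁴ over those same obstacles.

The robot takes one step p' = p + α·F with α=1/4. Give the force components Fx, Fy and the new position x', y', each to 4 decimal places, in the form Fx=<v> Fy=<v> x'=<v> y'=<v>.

Fx=0.8469 Fy=5.6397 x'=-9.7883 y'=0.4099

F_att = 1/2·(g−p) = 1/2·(2,12) = (1.0000,6.0000)
o1: d²=17 ≤ ρ²=57; F_rep = 31·(-1,-4)/17² = (-0.1073,-0.4291)
o2: d²=52 ≤ ρ²=57; F_rep = 31·(-4,6)/52² = (-0.0459,0.0688)
F = F_att + ΣF_rep = (0.8469,5.6397)
p' = p + 1/4·F = (-9.7883,0.4099)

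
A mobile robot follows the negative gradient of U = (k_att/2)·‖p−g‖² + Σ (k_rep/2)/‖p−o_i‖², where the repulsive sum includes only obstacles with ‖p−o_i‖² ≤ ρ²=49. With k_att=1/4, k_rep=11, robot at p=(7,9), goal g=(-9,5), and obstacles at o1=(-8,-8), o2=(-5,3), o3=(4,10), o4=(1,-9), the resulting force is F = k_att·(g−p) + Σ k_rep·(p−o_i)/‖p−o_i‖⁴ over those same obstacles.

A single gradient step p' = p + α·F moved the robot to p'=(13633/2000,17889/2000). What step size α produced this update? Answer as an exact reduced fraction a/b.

F_att = 1/4·(g−p) = 1/4·(-16,-4) = (-4.0000,-1.0000)
o1: d²=514 > ρ²=49 → inactive
o2: d²=180 > ρ²=49 → inactive
o3: d²=10 ≤ ρ²=49; F_rep = 11·(3,-1)/10² = (0.3300,-0.1100)
o4: d²=360 > ρ²=49 → inactive
F = F_att + ΣF_rep = (-3.6700,-1.1100)
Δp = p'−p = (-0.1835,-0.0555); α = Δx/Fx = (-367/2000) / (-367/100) = 1/20
check: Δy/Fy = (-111/2000) / (-111/100) = 1/20 ✓

α = 1/20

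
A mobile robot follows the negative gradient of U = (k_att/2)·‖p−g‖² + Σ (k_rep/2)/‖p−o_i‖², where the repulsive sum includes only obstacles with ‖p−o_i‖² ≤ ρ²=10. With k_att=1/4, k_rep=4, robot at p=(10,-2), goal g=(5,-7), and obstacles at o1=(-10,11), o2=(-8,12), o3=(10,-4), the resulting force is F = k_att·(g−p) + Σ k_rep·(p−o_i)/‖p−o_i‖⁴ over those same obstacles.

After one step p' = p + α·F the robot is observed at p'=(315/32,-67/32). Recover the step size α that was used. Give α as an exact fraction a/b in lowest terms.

α = 1/8

F_att = 1/4·(g−p) = 1/4·(-5,-5) = (-1.2500,-1.2500)
o1: d²=569 > ρ²=10 → inactive
o2: d²=520 > ρ²=10 → inactive
o3: d²=4 ≤ ρ²=10; F_rep = 4·(0,2)/4² = (0.0000,0.5000)
F = F_att + ΣF_rep = (-1.2500,-0.7500)
Δp = p'−p = (-0.1562,-0.0938); α = Δx/Fx = (-5/32) / (-5/4) = 1/8
check: Δy/Fy = (-3/32) / (-3/4) = 1/8 ✓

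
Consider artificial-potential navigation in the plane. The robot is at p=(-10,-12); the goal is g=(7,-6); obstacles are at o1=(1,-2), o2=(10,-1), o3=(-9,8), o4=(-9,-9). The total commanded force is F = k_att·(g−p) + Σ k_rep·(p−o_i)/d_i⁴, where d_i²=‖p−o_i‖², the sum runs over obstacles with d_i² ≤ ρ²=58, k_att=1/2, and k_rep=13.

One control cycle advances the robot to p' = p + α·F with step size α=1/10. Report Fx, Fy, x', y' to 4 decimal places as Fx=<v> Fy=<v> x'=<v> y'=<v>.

F_att = 1/2·(g−p) = 1/2·(17,6) = (8.5000,3.0000)
o1: d²=221 > ρ²=58 → inactive
o2: d²=521 > ρ²=58 → inactive
o3: d²=401 > ρ²=58 → inactive
o4: d²=10 ≤ ρ²=58; F_rep = 13·(-1,-3)/10² = (-0.1300,-0.3900)
F = F_att + ΣF_rep = (8.3700,2.6100)
p' = p + 1/10·F = (-9.1630,-11.7390)

Fx=8.3700 Fy=2.6100 x'=-9.1630 y'=-11.7390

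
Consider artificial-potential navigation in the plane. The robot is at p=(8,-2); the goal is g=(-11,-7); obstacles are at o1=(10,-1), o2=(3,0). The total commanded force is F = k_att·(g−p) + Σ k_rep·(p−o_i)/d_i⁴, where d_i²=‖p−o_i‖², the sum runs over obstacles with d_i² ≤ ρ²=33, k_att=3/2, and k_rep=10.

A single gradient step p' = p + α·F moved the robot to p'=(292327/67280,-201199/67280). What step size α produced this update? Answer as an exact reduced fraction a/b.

α = 1/8

F_att = 3/2·(g−p) = 3/2·(-19,-5) = (-28.5000,-7.5000)
o1: d²=5 ≤ ρ²=33; F_rep = 10·(-2,-1)/5² = (-0.8000,-0.4000)
o2: d²=29 ≤ ρ²=33; F_rep = 10·(5,-2)/29² = (0.0595,-0.0238)
F = F_att + ΣF_rep = (-29.2405,-7.9238)
Δp = p'−p = (-3.6551,-0.9905); α = Δx/Fx = (-245913/67280) / (-245913/8410) = 1/8
check: Δy/Fy = (-66639/67280) / (-66639/8410) = 1/8 ✓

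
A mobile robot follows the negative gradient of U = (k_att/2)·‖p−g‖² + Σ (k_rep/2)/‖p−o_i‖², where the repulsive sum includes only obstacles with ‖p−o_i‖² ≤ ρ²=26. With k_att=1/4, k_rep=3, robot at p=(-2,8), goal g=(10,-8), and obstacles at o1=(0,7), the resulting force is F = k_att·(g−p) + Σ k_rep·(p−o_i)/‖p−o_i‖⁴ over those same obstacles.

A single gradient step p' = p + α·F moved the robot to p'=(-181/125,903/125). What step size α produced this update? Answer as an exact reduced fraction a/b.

F_att = 1/4·(g−p) = 1/4·(12,-16) = (3.0000,-4.0000)
o1: d²=5 ≤ ρ²=26; F_rep = 3·(-2,1)/5² = (-0.2400,0.1200)
F = F_att + ΣF_rep = (2.7600,-3.8800)
Δp = p'−p = (0.5520,-0.7760); α = Δx/Fx = (69/125) / (69/25) = 1/5
check: Δy/Fy = (-97/125) / (-97/25) = 1/5 ✓

α = 1/5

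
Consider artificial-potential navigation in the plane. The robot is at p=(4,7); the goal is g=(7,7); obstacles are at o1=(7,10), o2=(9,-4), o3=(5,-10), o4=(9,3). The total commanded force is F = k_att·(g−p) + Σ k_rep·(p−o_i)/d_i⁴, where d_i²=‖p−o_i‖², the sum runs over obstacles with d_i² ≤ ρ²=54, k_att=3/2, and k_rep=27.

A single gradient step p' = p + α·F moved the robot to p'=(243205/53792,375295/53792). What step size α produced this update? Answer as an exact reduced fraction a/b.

F_att = 3/2·(g−p) = 3/2·(3,0) = (4.5000,0.0000)
o1: d²=18 ≤ ρ²=54; F_rep = 27·(-3,-3)/18² = (-0.2500,-0.2500)
o2: d²=146 > ρ²=54 → inactive
o3: d²=290 > ρ²=54 → inactive
o4: d²=41 ≤ ρ²=54; F_rep = 27·(-5,4)/41² = (-0.0803,0.0642)
F = F_att + ΣF_rep = (4.1697,-0.1858)
Δp = p'−p = (0.5212,-0.0232); α = Δx/Fx = (28037/53792) / (28037/6724) = 1/8
check: Δy/Fy = (-1249/53792) / (-1249/6724) = 1/8 ✓

α = 1/8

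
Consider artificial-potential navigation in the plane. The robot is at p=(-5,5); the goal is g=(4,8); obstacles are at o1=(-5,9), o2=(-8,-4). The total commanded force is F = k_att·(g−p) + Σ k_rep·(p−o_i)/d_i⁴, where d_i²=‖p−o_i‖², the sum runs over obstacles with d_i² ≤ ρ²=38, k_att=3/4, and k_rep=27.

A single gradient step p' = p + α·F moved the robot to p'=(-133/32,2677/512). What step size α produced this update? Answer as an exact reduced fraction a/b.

F_att = 3/4·(g−p) = 3/4·(9,3) = (6.7500,2.2500)
o1: d²=16 ≤ ρ²=38; F_rep = 27·(0,-4)/16² = (0.0000,-0.4219)
o2: d²=90 > ρ²=38 → inactive
F = F_att + ΣF_rep = (6.7500,1.8281)
Δp = p'−p = (0.8438,0.2285); α = Δx/Fx = (27/32) / (27/4) = 1/8
check: Δy/Fy = (117/512) / (117/64) = 1/8 ✓

α = 1/8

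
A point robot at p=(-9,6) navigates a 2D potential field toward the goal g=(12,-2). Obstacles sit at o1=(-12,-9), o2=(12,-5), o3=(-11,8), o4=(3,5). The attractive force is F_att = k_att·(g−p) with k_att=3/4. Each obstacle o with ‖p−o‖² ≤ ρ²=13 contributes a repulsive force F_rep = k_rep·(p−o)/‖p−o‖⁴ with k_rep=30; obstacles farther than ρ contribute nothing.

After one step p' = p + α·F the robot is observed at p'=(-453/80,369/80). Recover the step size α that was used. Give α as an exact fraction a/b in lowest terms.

α = 1/5

F_att = 3/4·(g−p) = 3/4·(21,-8) = (15.7500,-6.0000)
o1: d²=234 > ρ²=13 → inactive
o2: d²=562 > ρ²=13 → inactive
o3: d²=8 ≤ ρ²=13; F_rep = 30·(2,-2)/8² = (0.9375,-0.9375)
o4: d²=145 > ρ²=13 → inactive
F = F_att + ΣF_rep = (16.6875,-6.9375)
Δp = p'−p = (3.3375,-1.3875); α = Δx/Fx = (267/80) / (267/16) = 1/5
check: Δy/Fy = (-111/80) / (-111/16) = 1/5 ✓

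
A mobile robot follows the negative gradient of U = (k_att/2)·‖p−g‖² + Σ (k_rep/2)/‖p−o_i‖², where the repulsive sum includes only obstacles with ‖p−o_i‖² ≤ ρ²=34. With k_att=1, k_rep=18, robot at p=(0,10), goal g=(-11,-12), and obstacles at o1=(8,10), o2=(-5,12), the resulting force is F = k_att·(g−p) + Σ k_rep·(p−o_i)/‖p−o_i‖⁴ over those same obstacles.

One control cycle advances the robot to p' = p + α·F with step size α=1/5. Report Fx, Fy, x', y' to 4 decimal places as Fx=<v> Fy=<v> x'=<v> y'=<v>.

Fx=-10.8930 Fy=-22.0428 x'=-2.1786 y'=5.5914

F_att = 1·(g−p) = 1·(-11,-22) = (-11.0000,-22.0000)
o1: d²=64 > ρ²=34 → inactive
o2: d²=29 ≤ ρ²=34; F_rep = 18·(5,-2)/29² = (0.1070,-0.0428)
F = F_att + ΣF_rep = (-10.8930,-22.0428)
p' = p + 1/5·F = (-2.1786,5.5914)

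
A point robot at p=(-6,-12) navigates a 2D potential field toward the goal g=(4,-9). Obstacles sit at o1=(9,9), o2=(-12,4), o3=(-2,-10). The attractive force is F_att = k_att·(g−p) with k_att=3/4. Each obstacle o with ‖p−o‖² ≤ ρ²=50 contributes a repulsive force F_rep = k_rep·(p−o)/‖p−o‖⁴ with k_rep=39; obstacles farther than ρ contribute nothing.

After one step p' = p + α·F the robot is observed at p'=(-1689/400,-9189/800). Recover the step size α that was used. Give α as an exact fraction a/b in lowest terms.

F_att = 3/4·(g−p) = 3/4·(10,3) = (7.5000,2.2500)
o1: d²=666 > ρ²=50 → inactive
o2: d²=292 > ρ²=50 → inactive
o3: d²=20 ≤ ρ²=50; F_rep = 39·(-4,-2)/20² = (-0.3900,-0.1950)
F = F_att + ΣF_rep = (7.1100,2.0550)
Δp = p'−p = (1.7775,0.5138); α = Δx/Fx = (711/400) / (711/100) = 1/4
check: Δy/Fy = (411/800) / (411/200) = 1/4 ✓

α = 1/4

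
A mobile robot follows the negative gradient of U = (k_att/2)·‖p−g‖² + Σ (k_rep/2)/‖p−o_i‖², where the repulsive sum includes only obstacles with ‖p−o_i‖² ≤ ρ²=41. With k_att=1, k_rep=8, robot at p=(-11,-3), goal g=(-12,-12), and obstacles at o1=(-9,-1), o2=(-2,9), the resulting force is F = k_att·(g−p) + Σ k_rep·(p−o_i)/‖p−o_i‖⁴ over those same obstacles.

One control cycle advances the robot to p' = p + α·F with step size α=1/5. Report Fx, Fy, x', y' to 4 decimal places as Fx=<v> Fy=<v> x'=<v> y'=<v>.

F_att = 1·(g−p) = 1·(-1,-9) = (-1.0000,-9.0000)
o1: d²=8 ≤ ρ²=41; F_rep = 8·(-2,-2)/8² = (-0.2500,-0.2500)
o2: d²=225 > ρ²=41 → inactive
F = F_att + ΣF_rep = (-1.2500,-9.2500)
p' = p + 1/5·F = (-11.2500,-4.8500)

Fx=-1.2500 Fy=-9.2500 x'=-11.2500 y'=-4.8500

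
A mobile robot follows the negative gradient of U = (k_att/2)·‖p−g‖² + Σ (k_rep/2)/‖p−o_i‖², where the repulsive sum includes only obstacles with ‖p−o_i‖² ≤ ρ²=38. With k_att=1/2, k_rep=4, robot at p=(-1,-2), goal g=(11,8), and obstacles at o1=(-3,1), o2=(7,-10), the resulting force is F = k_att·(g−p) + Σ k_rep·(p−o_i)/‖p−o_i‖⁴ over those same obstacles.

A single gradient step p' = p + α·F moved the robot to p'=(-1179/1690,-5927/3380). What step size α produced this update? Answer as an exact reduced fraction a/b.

α = 1/20

F_att = 1/2·(g−p) = 1/2·(12,10) = (6.0000,5.0000)
o1: d²=13 ≤ ρ²=38; F_rep = 4·(2,-3)/13² = (0.0473,-0.0710)
o2: d²=128 > ρ²=38 → inactive
F = F_att + ΣF_rep = (6.0473,4.9290)
Δp = p'−p = (0.3024,0.2464); α = Δx/Fx = (511/1690) / (1022/169) = 1/20
check: Δy/Fy = (833/3380) / (833/169) = 1/20 ✓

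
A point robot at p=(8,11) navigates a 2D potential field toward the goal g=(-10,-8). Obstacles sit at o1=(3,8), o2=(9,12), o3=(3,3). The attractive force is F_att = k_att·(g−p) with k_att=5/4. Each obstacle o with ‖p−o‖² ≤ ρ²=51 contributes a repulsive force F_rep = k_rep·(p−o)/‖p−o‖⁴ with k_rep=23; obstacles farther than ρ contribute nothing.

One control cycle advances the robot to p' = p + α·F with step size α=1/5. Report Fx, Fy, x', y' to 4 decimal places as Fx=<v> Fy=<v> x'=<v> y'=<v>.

F_att = 5/4·(g−p) = 5/4·(-18,-19) = (-22.5000,-23.7500)
o1: d²=34 ≤ ρ²=51; F_rep = 23·(5,3)/34² = (0.0995,0.0597)
o2: d²=2 ≤ ρ²=51; F_rep = 23·(-1,-1)/2² = (-5.7500,-5.7500)
o3: d²=89 > ρ²=51 → inactive
F = F_att + ΣF_rep = (-28.1505,-29.4403)
p' = p + 1/5·F = (2.3699,5.1119)

Fx=-28.1505 Fy=-29.4403 x'=2.3699 y'=5.1119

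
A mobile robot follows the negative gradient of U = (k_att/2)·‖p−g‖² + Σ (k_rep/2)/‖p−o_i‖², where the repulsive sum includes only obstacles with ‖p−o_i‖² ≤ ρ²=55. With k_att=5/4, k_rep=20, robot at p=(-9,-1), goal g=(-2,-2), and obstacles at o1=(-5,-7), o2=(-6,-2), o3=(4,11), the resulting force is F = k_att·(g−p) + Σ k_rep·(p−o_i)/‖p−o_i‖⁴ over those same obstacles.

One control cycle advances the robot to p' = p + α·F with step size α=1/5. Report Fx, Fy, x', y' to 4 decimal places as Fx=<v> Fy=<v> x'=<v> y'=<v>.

Fx=8.1204 Fy=-1.0056 x'=-7.3759 y'=-1.2011

F_att = 5/4·(g−p) = 5/4·(7,-1) = (8.7500,-1.2500)
o1: d²=52 ≤ ρ²=55; F_rep = 20·(-4,6)/52² = (-0.0296,0.0444)
o2: d²=10 ≤ ρ²=55; F_rep = 20·(-3,1)/10² = (-0.6000,0.2000)
o3: d²=313 > ρ²=55 → inactive
F = F_att + ΣF_rep = (8.1204,-1.0056)
p' = p + 1/5·F = (-7.3759,-1.2011)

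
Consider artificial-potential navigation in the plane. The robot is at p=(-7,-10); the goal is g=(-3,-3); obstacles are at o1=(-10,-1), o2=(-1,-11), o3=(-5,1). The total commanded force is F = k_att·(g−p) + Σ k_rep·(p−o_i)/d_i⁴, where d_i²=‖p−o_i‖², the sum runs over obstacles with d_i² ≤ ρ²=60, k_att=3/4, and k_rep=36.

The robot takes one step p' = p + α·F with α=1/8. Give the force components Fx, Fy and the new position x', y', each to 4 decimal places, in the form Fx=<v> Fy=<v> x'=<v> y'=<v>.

Fx=2.8422 Fy=5.2763 x'=-6.6447 y'=-9.3405

F_att = 3/4·(g−p) = 3/4·(4,7) = (3.0000,5.2500)
o1: d²=90 > ρ²=60 → inactive
o2: d²=37 ≤ ρ²=60; F_rep = 36·(-6,1)/37² = (-0.1578,0.0263)
o3: d²=125 > ρ²=60 → inactive
F = F_att + ΣF_rep = (2.8422,5.2763)
p' = p + 1/8·F = (-6.6447,-9.3405)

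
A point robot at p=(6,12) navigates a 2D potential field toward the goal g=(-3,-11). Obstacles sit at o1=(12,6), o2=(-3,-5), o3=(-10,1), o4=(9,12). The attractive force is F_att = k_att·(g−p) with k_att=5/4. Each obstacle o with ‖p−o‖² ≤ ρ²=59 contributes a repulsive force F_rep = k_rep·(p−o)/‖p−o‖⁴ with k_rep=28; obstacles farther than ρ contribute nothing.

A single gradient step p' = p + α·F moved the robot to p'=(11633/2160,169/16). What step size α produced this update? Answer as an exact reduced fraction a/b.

α = 1/20

F_att = 5/4·(g−p) = 5/4·(-9,-23) = (-11.2500,-28.7500)
o1: d²=72 > ρ²=59 → inactive
o2: d²=370 > ρ²=59 → inactive
o3: d²=377 > ρ²=59 → inactive
o4: d²=9 ≤ ρ²=59; F_rep = 28·(-3,0)/9² = (-1.0370,0.0000)
F = F_att + ΣF_rep = (-12.2870,-28.7500)
Δp = p'−p = (-0.6144,-1.4375); α = Δx/Fx = (-1327/2160) / (-1327/108) = 1/20
check: Δy/Fy = (-23/16) / (-115/4) = 1/20 ✓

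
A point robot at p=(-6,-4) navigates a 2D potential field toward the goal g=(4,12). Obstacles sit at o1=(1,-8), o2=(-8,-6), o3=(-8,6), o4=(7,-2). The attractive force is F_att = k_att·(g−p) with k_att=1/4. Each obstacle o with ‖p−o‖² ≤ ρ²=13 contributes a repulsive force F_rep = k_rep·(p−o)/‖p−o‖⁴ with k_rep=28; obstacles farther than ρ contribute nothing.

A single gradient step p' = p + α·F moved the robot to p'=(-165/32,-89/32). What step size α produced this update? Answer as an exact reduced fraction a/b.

α = 1/4

F_att = 1/4·(g−p) = 1/4·(10,16) = (2.5000,4.0000)
o1: d²=65 > ρ²=13 → inactive
o2: d²=8 ≤ ρ²=13; F_rep = 28·(2,2)/8² = (0.8750,0.8750)
o3: d²=104 > ρ²=13 → inactive
o4: d²=173 > ρ²=13 → inactive
F = F_att + ΣF_rep = (3.3750,4.8750)
Δp = p'−p = (0.8438,1.2188); α = Δx/Fx = (27/32) / (27/8) = 1/4
check: Δy/Fy = (39/32) / (39/8) = 1/4 ✓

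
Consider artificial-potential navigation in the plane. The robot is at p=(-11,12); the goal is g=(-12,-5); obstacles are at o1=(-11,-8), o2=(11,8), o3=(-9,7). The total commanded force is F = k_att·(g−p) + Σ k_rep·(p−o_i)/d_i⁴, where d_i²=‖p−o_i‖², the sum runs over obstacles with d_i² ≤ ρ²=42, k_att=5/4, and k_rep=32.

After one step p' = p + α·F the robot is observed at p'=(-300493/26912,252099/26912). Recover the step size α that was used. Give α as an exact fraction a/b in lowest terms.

F_att = 5/4·(g−p) = 5/4·(-1,-17) = (-1.2500,-21.2500)
o1: d²=400 > ρ²=42 → inactive
o2: d²=500 > ρ²=42 → inactive
o3: d²=29 ≤ ρ²=42; F_rep = 32·(-2,5)/29² = (-0.0761,0.1902)
F = F_att + ΣF_rep = (-1.3261,-21.0598)
Δp = p'−p = (-0.1658,-2.6325); α = Δx/Fx = (-4461/26912) / (-4461/3364) = 1/8
check: Δy/Fy = (-70845/26912) / (-70845/3364) = 1/8 ✓

α = 1/8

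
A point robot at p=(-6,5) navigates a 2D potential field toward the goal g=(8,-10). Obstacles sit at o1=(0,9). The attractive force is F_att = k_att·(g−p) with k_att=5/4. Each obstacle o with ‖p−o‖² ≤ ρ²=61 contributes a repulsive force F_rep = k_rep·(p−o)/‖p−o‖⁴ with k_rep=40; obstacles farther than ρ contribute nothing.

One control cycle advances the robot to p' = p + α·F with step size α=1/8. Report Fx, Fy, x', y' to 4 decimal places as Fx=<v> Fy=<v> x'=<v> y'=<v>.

Fx=17.4112 Fy=-18.8092 x'=-3.8236 y'=2.6489

F_att = 5/4·(g−p) = 5/4·(14,-15) = (17.5000,-18.7500)
o1: d²=52 ≤ ρ²=61; F_rep = 40·(-6,-4)/52² = (-0.0888,-0.0592)
F = F_att + ΣF_rep = (17.4112,-18.8092)
p' = p + 1/8·F = (-3.8236,2.6489)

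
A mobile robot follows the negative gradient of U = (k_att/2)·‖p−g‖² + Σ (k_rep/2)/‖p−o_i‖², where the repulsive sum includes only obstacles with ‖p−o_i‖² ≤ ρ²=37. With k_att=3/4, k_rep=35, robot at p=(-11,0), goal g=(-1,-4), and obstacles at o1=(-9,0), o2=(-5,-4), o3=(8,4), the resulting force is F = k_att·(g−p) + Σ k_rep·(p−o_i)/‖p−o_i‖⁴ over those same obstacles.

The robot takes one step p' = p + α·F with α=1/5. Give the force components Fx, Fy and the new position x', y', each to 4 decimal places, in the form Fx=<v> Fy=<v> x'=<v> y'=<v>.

Fx=3.1250 Fy=-3.0000 x'=-10.3750 y'=-0.6000

F_att = 3/4·(g−p) = 3/4·(10,-4) = (7.5000,-3.0000)
o1: d²=4 ≤ ρ²=37; F_rep = 35·(-2,0)/4² = (-4.3750,0.0000)
o2: d²=52 > ρ²=37 → inactive
o3: d²=377 > ρ²=37 → inactive
F = F_att + ΣF_rep = (3.1250,-3.0000)
p' = p + 1/5·F = (-10.3750,-0.6000)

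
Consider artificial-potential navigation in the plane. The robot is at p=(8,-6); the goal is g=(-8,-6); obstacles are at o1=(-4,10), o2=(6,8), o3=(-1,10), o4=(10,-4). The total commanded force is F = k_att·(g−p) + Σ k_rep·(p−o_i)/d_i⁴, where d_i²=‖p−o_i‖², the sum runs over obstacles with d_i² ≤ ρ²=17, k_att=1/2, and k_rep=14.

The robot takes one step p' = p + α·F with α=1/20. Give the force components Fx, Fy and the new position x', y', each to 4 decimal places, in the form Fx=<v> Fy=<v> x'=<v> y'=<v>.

F_att = 1/2·(g−p) = 1/2·(-16,0) = (-8.0000,0.0000)
o1: d²=400 > ρ²=17 → inactive
o2: d²=200 > ρ²=17 → inactive
o3: d²=337 > ρ²=17 → inactive
o4: d²=8 ≤ ρ²=17; F_rep = 14·(-2,-2)/8² = (-0.4375,-0.4375)
F = F_att + ΣF_rep = (-8.4375,-0.4375)
p' = p + 1/20·F = (7.5781,-6.0219)

Fx=-8.4375 Fy=-0.4375 x'=7.5781 y'=-6.0219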